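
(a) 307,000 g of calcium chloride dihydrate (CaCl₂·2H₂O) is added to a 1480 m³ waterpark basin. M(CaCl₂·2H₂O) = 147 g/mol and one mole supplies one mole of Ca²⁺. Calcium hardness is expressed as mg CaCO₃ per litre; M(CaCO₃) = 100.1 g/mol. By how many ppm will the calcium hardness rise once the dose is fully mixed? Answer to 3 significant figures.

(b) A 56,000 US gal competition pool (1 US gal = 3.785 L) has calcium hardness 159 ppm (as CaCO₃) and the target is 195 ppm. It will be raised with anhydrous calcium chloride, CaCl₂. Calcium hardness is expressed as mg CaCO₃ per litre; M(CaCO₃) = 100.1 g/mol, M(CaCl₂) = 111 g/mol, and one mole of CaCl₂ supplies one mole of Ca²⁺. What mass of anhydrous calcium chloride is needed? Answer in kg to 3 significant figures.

(a) Volume: 1480 m³ = 1,480,000 L.
(a) Moles of Ca²⁺: 307,000 g ÷ 147 g/mol = 2088 mol.
(a) As CaCO₃: 2088 mol × 100.1 g/mol = 209,100 g.
(a) Rise: 209,100 g / 1,480,000 L × 1000 = 141.3 mg/L.

(b) Volume: 56,000 US gal × 3.785 L/gal = 211,960 L.
(b) Hardness to add: (195 − 159) = 36 mg/L as CaCO₃ × 211,960 L = 7631 g as CaCO₃.
(b) Moles of Ca²⁺ (1 mol Ca²⁺ ≡ 1 mol CaCO₃): 7631 / 100.1 g/mol = 76.23 mol.
(b) Mass of CaCl₂: 76.23 × 111 = 8461 g.

(a) 141 ppm; (b) 8.46 kg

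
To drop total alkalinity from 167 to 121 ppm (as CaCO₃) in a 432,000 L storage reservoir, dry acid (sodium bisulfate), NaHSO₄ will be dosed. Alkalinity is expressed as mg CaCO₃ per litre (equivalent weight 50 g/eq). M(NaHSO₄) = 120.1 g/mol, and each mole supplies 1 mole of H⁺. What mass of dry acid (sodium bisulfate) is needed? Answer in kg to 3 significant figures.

Alkalinity to neutralize: (167 − 121) = 46 mg/L as CaCO₃ × 432,000 L = 19,870 g as CaCO₃.
Equivalents of H⁺ required: 19,870 ÷ 50 g/eq = 397.4 eq = 397.4 mol NaHSO₄.
Mass of NaHSO₄: 397.4 × 120.1 = 47,730 g.

47.7 kg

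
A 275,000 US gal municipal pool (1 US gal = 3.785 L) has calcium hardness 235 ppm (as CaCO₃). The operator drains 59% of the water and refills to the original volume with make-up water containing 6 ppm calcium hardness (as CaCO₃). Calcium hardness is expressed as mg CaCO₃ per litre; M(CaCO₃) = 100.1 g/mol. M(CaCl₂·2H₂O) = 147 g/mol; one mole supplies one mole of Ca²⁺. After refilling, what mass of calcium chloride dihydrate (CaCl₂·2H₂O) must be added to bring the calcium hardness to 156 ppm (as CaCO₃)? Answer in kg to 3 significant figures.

85.8 kg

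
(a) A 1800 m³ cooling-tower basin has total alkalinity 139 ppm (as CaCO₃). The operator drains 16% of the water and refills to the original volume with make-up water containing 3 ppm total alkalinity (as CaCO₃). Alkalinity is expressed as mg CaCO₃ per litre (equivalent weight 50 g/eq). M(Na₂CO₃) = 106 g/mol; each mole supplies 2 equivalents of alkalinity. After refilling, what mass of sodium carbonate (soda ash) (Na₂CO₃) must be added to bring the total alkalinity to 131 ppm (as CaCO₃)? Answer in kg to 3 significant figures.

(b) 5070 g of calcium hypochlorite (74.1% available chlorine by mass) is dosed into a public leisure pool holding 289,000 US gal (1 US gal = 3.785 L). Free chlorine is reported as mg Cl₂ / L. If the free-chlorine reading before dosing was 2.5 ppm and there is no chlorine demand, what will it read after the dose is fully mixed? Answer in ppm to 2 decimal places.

(a) Volume: 1800 m³ = 1,800,000 L.
(a) After draining 16% and refilling: 139 × 0.84 + 3 × 0.16 = 117.24 ppm.
(a) Deficit to target: 131 − 117.24 = 13.76 mg/L.
(a) As CaCO₃: 13.76 mg/L × 1,800,000 L = 24,770 g; ÷ 50 g/eq ÷ 2 = 247.7 mol Na₂CO₃.
(a) Mass: 247.7 × 106 = 26,250 g.

(b) Volume: 289,000 US gal × 3.785 L/gal = 1,093,865 L.
(b) Available chlorine delivered: 5070 g × 0.741 = 3757 g as Cl₂.
(b) Concentration rise: 3757 g / 1,093,865 L = 3.434 mg/L = 3.43 ppm.
(b) Final FC: 2.5 + 3.43 = 5.93 ppm.

(a) 26.3 kg; (b) 5.93 ppm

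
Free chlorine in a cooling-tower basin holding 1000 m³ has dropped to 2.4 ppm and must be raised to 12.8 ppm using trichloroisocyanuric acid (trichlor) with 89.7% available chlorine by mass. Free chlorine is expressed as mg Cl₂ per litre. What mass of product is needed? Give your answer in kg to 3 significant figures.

11.6 kg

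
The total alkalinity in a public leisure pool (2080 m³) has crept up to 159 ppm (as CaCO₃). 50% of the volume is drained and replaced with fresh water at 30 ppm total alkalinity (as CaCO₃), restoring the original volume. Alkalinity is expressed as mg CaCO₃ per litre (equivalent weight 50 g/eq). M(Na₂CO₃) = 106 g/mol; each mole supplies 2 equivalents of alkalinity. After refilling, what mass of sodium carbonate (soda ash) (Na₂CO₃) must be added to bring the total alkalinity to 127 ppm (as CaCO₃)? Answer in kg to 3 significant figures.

Volume: 2080 m³ = 2,080,000 L.
After draining 50% and refilling: 159 × 0.50 + 30 × 0.50 = 94.5 ppm.
Deficit to target: 127 − 94.5 = 32.5 mg/L.
As CaCO₃: 32.5 mg/L × 2,080,000 L = 67,600 g; ÷ 50 g/eq ÷ 2 = 676 mol Na₂CO₃.
Mass: 676 × 106 = 71,660 g.

71.7 kg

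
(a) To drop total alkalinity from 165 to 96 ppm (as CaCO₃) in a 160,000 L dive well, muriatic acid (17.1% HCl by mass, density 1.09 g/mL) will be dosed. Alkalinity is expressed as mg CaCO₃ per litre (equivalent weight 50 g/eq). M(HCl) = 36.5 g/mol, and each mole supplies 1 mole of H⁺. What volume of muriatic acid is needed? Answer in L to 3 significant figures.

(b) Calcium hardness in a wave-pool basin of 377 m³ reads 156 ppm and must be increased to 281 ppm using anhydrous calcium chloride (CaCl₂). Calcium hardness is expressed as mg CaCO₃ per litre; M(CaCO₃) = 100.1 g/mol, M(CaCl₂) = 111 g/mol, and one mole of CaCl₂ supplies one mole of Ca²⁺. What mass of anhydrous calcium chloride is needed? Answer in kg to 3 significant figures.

(a) 43.2 L; (b) 52.3 kg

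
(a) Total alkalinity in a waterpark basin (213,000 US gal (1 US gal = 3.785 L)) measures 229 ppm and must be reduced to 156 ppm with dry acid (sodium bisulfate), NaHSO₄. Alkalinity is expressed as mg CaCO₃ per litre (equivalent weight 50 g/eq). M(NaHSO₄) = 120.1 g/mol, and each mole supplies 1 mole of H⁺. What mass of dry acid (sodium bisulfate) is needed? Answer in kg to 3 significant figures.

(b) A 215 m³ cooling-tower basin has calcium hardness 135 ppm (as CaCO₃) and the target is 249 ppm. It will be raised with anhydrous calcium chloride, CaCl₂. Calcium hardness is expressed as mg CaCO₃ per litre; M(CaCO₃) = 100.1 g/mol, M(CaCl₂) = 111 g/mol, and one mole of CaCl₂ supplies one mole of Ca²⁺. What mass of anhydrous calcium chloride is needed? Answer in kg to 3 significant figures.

(a) 141 kg; (b) 27.2 kg

(a) Volume: 213,000 US gal × 3.785 L/gal = 806,205 L.
(a) Alkalinity to neutralize: (229 − 156) = 73 mg/L as CaCO₃ × 806,205 L = 58,850 g as CaCO₃.
(a) Equivalents of H⁺ required: 58,850 ÷ 50 g/eq = 1177 eq = 1177 mol NaHSO₄.
(a) Mass of NaHSO₄: 1177 × 120.1 = 141,400 g.

(b) Volume: 215 m³ = 215,000 L.
(b) Hardness to add: (249 − 135) = 114 mg/L as CaCO₃ × 215,000 L = 24,510 g as CaCO₃.
(b) Moles of Ca²⁺ (1 mol Ca²⁺ ≡ 1 mol CaCO₃): 24,510 / 100.1 g/mol = 244.9 mol.
(b) Mass of CaCl₂: 244.9 × 111 = 27,180 g.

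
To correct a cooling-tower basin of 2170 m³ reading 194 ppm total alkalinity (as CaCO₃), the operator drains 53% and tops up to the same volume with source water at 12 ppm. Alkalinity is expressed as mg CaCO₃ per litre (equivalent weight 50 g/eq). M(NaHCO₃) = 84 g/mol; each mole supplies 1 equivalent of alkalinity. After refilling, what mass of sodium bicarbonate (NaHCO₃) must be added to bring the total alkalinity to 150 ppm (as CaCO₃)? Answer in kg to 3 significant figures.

191 kg

Volume: 2170 m³ = 2,170,000 L.
After draining 53% and refilling: 194 × 0.47 + 12 × 0.53 = 97.54 ppm.
Deficit to target: 150 − 97.54 = 52.46 mg/L.
As CaCO₃: 52.46 mg/L × 2,170,000 L = 113,800 g; ÷ 50 g/eq ÷ 1 = 2277 mol NaHCO₃.
Mass: 2277 × 84 = 191,200 g.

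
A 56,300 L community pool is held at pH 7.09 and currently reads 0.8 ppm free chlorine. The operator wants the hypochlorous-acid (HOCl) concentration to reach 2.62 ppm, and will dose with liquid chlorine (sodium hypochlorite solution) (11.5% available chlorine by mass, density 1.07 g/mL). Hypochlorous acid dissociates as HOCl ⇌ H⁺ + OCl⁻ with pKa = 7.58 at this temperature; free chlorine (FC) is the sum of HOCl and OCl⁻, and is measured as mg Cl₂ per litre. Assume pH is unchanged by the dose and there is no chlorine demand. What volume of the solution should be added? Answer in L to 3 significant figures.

[OCl⁻]/[HOCl] = 10^(pH − pKa) = 10^(7.09 − 7.58) = 0.3236; fraction as HOCl = 1/(1 + 0.3236) = 0.7555.
Free chlorine required for 2.62 ppm HOCl: 2.62 / 0.7555 = 3.468 ppm.
FC to add: 3.468 − 0.8 = 2.668 mg/L as Cl₂.
Cl₂ equivalent: 2.668 mg/L × 56,300 L = 150.2 g.
Product at 11.5% available Cl: 150.2 / 0.115 = 1306 g.
Volume: 1306 g ÷ 1.07 g/mL = 1221 mL.

1.22 L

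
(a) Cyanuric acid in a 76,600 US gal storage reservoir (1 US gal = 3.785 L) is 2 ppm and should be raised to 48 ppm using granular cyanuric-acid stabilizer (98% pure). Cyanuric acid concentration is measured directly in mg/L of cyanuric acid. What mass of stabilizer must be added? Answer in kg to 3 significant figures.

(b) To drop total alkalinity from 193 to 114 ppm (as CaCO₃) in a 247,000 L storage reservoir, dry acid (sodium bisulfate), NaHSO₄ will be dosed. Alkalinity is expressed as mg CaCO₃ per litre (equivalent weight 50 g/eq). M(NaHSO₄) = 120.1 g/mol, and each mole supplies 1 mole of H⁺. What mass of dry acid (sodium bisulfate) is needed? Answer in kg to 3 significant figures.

(a) Volume: 76,600 US gal × 3.785 L/gal = 289,931 L.
(a) CYA to add: (48 − 2) = 46 mg/L × 289,931 L = 13,340 g cyanuric acid.
(a) At 98% purity: 13,340 / 0.98 = 13,610 g product.

(b) Alkalinity to neutralize: (193 − 114) = 79 mg/L as CaCO₃ × 247,000 L = 19,510 g as CaCO₃.
(b) Equivalents of H⁺ required: 19,510 ÷ 50 g/eq = 390.3 eq = 390.3 mol NaHSO₄.
(b) Mass of NaHSO₄: 390.3 × 120.1 = 46,870 g.

(a) 13.6 kg; (b) 46.9 kg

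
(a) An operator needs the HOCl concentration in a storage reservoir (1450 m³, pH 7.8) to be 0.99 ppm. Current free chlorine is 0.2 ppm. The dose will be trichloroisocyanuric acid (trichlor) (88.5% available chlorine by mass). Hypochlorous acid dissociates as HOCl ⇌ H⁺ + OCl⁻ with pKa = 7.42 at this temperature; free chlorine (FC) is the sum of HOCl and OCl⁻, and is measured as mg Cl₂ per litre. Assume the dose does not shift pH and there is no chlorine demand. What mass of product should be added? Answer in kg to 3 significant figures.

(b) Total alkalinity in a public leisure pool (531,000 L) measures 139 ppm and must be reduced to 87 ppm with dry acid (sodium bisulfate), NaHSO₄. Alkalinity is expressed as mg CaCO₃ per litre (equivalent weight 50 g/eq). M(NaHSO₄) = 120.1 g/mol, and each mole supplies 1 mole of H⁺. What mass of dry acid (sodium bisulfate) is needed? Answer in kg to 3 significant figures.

(a) Volume: 1450 m³ = 1,450,000 L.
(a) [OCl⁻]/[HOCl] = 10^(pH − pKa) = 10^(7.8 − 7.42) = 2.399; fraction as HOCl = 1/(1 + 2.399) = 0.2942.
(a) Free chlorine required for 0.99 ppm HOCl: 0.99 / 0.2942 = 3.365 ppm.
(a) FC to add: 3.365 − 0.2 = 3.165 mg/L as Cl₂.
(a) Cl₂ equivalent: 3.165 mg/L × 1,450,000 L = 4589 g.
(a) Product at 88.5% available Cl: 4589 / 0.885 = 5185 g.

(b) Alkalinity to neutralize: (139 − 87) = 52 mg/L as CaCO₃ × 531,000 L = 27,610 g as CaCO₃.
(b) Equivalents of H⁺ required: 27,610 ÷ 50 g/eq = 552.2 eq = 552.2 mol NaHSO₄.
(b) Mass of NaHSO₄: 552.2 × 120.1 = 66,320 g.

(a) 5.19 kg; (b) 66.3 kg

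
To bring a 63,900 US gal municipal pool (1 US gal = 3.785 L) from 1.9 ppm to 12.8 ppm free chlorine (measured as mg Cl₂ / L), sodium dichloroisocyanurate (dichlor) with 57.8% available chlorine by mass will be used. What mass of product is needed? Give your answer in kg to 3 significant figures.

Volume: 63,900 US gal × 3.785 L/gal = 241,862 L.
Chlorine deficit: 12.8 − 1.9 = 10.9 ppm = 10.9 mg/L as Cl₂.
Cl₂ equivalent needed: 10.9 mg/L × 241,862 L = 2,636,000 mg = 2636 g.
Product at 57.8% available chlorine: 2636 / 0.578 = 4561 g.

4.56 kg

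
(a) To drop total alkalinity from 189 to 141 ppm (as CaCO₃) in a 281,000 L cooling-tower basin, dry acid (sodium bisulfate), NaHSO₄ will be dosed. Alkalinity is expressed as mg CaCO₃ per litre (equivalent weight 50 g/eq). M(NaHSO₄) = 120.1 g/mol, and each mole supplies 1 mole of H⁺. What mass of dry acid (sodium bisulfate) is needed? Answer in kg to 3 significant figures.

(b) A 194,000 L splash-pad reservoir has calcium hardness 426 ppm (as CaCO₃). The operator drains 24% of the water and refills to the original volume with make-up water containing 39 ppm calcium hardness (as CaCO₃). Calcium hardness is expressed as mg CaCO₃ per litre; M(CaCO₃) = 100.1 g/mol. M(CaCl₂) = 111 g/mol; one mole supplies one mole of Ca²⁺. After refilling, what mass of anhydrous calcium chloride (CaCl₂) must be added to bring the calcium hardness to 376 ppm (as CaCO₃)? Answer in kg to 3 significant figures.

(a) Alkalinity to neutralize: (189 − 141) = 48 mg/L as CaCO₃ × 281,000 L = 13,490 g as CaCO₃.
(a) Equivalents of H⁺ required: 13,490 ÷ 50 g/eq = 269.8 eq = 269.8 mol NaHSO₄.
(a) Mass of NaHSO₄: 269.8 × 120.1 = 32,400 g.

(b) After draining 24% and refilling: 426 × 0.76 + 39 × 0.24 = 333.12 ppm.
(b) Deficit to target: 376 − 333.12 = 42.88 mg/L.
(b) As CaCO₃: 42.88 mg/L × 194,000 L = 8319 g; ÷ 100.1 = 83.1 mol Ca²⁺.
(b) Mass: 83.1 × 111 = 9225 g.

(a) 32.4 kg; (b) 9.22 kg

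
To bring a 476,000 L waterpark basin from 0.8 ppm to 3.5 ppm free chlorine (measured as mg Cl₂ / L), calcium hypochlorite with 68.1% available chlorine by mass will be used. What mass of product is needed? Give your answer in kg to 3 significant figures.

1.89 kg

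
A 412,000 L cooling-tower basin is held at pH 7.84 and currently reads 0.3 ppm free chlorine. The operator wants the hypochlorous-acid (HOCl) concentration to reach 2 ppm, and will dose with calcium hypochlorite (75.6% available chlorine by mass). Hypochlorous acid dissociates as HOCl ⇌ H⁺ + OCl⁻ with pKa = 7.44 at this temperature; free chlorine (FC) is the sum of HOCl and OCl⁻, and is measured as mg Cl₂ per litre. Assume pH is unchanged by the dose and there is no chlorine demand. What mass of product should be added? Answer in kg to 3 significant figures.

[OCl⁻]/[HOCl] = 10^(pH − pKa) = 10^(7.84 − 7.44) = 2.512; fraction as HOCl = 1/(1 + 2.512) = 0.2847.
Free chlorine required for 2 ppm HOCl: 2 / 0.2847 = 7.024 ppm.
FC to add: 7.024 − 0.3 = 6.724 mg/L as Cl₂.
Cl₂ equivalent: 6.724 mg/L × 412,000 L = 2770 g.
Product at 75.6% available Cl: 2770 / 0.756 = 3664 g.

3.66 kg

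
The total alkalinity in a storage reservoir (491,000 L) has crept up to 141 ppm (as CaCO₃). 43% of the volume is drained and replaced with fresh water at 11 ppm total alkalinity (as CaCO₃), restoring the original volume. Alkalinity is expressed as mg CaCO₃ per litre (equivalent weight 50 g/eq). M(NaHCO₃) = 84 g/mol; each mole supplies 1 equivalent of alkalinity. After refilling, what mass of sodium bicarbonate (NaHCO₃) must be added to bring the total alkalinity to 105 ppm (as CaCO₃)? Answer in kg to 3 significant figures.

After draining 43% and refilling: 141 × 0.57 + 11 × 0.43 = 85.1 ppm.
Deficit to target: 105 − 85.1 = 19.9 mg/L.
As CaCO₃: 19.9 mg/L × 491,000 L = 9771 g; ÷ 50 g/eq ÷ 1 = 195.4 mol NaHCO₃.
Mass: 195.4 × 84 = 16,420 g.

16.4 kg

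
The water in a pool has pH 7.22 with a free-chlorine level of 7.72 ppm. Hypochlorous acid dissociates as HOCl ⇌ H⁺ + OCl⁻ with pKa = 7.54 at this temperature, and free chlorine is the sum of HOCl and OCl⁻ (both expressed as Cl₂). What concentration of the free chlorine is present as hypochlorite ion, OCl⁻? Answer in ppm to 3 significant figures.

[OCl⁻]/[HOCl] = 10^(pH − pKa) = 10^(7.22 − 7.54) = 10^-0.32 = 0.4786.
Fraction as HOCl = 1 / (1 + 0.4786) = 0.6763.
OCl⁻ = (1 − 0.6763) × 7.72 ppm = 2.499 ppm.

2.50 ppm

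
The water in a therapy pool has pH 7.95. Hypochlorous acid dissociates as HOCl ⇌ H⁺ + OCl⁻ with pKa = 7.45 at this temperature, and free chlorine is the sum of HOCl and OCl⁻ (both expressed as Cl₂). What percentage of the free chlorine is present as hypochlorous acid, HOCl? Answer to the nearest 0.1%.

24.0%

[OCl⁻]/[HOCl] = 10^(pH − pKa) = 10^(7.95 − 7.45) = 10^0.50 = 3.162.
Fraction as HOCl = 1 / (1 + 3.162) = 0.2403.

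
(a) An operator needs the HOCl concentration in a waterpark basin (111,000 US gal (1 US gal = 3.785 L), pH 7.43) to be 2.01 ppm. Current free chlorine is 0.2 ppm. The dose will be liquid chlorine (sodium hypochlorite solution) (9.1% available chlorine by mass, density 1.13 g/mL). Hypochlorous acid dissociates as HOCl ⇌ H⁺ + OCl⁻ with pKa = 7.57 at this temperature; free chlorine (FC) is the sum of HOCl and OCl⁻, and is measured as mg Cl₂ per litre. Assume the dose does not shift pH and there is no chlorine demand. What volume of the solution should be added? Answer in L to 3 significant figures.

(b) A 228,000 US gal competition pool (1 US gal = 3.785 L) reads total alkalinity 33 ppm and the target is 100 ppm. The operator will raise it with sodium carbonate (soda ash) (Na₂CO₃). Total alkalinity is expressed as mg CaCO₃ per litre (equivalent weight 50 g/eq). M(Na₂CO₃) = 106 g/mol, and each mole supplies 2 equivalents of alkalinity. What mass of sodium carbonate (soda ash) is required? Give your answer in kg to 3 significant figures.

(a) 13.3 L; (b) 61.3 kg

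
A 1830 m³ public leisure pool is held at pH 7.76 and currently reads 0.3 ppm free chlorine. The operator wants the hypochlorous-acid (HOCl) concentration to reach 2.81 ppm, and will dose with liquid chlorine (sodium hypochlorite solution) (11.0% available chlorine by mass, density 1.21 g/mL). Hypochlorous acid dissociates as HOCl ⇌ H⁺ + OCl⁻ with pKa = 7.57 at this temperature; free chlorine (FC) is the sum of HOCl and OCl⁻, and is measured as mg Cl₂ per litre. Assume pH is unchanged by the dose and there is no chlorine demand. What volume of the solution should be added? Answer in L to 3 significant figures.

94.3 L

Volume: 1830 m³ = 1,830,000 L.
[OCl⁻]/[HOCl] = 10^(pH − pKa) = 10^(7.76 − 7.57) = 1.549; fraction as HOCl = 1/(1 + 1.549) = 0.3923.
Free chlorine required for 2.81 ppm HOCl: 2.81 / 0.3923 = 7.162 ppm.
FC to add: 7.162 − 0.3 = 6.862 mg/L as Cl₂.
Cl₂ equivalent: 6.862 mg/L × 1,830,000 L = 12,560 g.
Product at 11.0% available Cl: 12,560 / 0.11 = 114,200 g.
Volume: 114,200 g ÷ 1.21 g/mL = 94,350 mL.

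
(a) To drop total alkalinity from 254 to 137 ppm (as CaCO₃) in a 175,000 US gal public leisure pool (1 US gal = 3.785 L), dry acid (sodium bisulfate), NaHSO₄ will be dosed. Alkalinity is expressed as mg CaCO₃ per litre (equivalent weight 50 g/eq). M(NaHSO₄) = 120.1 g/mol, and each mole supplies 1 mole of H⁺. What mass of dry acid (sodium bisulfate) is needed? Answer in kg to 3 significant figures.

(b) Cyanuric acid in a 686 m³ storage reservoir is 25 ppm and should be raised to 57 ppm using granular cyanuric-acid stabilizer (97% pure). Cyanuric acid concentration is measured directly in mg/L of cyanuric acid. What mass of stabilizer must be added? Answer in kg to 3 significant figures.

(a) 186 kg; (b) 22.6 kg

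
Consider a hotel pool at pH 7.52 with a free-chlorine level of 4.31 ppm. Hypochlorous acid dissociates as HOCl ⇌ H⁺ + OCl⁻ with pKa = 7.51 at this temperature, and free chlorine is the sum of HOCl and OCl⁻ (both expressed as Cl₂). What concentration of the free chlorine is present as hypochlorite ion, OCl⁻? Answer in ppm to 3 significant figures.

[OCl⁻]/[HOCl] = 10^(pH − pKa) = 10^(7.52 − 7.51) = 10^0.01 = 1.023.
Fraction as HOCl = 1 / (1 + 1.023) = 0.4942.
OCl⁻ = (1 − 0.4942) × 4.31 ppm = 2.18 ppm.

2.18 ppm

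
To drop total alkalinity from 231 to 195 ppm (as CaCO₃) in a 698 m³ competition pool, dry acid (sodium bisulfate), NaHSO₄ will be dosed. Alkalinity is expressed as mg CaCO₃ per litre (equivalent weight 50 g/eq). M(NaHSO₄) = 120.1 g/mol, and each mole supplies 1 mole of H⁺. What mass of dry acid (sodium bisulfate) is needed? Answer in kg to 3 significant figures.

60.4 kg

Volume: 698 m³ = 698,000 L.
Alkalinity to neutralize: (231 − 195) = 36 mg/L as CaCO₃ × 698,000 L = 25,130 g as CaCO₃.
Equivalents of H⁺ required: 25,130 ÷ 50 g/eq = 502.6 eq = 502.6 mol NaHSO₄.
Mass of NaHSO₄: 502.6 × 120.1 = 60,360 g.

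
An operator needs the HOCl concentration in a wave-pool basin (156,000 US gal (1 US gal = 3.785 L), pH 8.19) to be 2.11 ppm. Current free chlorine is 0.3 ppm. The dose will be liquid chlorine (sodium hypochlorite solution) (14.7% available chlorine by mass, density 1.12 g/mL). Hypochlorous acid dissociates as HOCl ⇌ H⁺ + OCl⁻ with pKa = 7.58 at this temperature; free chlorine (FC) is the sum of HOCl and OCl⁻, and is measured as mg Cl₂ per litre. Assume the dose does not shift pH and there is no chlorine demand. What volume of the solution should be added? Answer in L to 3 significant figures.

Volume: 156,000 US gal × 3.785 L/gal = 590,460 L.
[OCl⁻]/[HOCl] = 10^(pH − pKa) = 10^(8.19 − 7.58) = 4.074; fraction as HOCl = 1/(1 + 4.074) = 0.1971.
Free chlorine required for 2.11 ppm HOCl: 2.11 / 0.1971 = 10.71 ppm.
FC to add: 10.71 − 0.3 = 10.41 mg/L as Cl₂.
Cl₂ equivalent: 10.41 mg/L × 590,460 L = 6144 g.
Product at 14.7% available Cl: 6144 / 0.147 = 41,800 g.
Volume: 41,800 g ÷ 1.12 g/mL = 37,320 mL.

37.3 L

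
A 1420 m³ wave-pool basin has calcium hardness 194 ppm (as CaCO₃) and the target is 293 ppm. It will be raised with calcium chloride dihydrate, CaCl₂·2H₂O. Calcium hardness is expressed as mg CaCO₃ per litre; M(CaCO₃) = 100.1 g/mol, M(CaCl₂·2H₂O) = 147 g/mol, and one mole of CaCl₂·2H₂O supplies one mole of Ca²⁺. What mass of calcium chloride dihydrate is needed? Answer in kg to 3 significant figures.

206 kg

Volume: 1420 m³ = 1,420,000 L.
Hardness to add: (293 − 194) = 99 mg/L as CaCO₃ × 1,420,000 L = 140,600 g as CaCO₃.
Moles of Ca²⁺ (1 mol Ca²⁺ ≡ 1 mol CaCO₃): 140,600 / 100.1 g/mol = 1404 mol.
Mass of CaCl₂·2H₂O: 1404 × 147 = 206,400 g.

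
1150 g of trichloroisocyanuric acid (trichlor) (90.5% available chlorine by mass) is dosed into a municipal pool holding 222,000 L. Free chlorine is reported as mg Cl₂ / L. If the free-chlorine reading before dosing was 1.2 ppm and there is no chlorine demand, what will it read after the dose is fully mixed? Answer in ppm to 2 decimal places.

Available chlorine delivered: 1150 g × 0.905 = 1041 g as Cl₂.
Concentration rise: 1041 g / 222,000 L = 4.688 mg/L = 4.69 ppm.
Final FC: 1.2 + 4.69 = 5.89 ppm.

5.89 ppm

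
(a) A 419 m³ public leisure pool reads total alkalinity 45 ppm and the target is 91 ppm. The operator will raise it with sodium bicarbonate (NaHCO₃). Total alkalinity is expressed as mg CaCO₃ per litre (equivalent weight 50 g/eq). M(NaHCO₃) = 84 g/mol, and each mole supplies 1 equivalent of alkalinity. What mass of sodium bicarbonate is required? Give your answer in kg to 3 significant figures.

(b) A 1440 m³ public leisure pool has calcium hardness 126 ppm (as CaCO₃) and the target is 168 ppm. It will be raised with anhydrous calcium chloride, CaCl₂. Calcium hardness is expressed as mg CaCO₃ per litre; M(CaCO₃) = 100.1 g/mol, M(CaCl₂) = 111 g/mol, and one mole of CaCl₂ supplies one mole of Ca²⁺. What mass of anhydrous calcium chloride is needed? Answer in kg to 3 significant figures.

(a) 32.4 kg; (b) 67.1 kg

(a) Volume: 419 m³ = 419,000 L.
(a) Alkalinity to add: (91 − 45) = 46 mg/L as CaCO₃ × 419,000 L = 19,270 g as CaCO₃.
(a) Equivalents: 19,270 g ÷ 50 g/eq = 385.5 eq.
(a) NaHCO₃ supplies 1 eq per mole → 385.5 mol.
(a) Mass: 385.5 mol × 84 g/mol = 32,380 g.

(b) Volume: 1440 m³ = 1,440,000 L.
(b) Hardness to add: (168 − 126) = 42 mg/L as CaCO₃ × 1,440,000 L = 60,480 g as CaCO₃.
(b) Moles of Ca²⁺ (1 mol Ca²⁺ ≡ 1 mol CaCO₃): 60,480 / 100.1 g/mol = 604.2 mol.
(b) Mass of CaCl₂: 604.2 × 111 = 67,070 g.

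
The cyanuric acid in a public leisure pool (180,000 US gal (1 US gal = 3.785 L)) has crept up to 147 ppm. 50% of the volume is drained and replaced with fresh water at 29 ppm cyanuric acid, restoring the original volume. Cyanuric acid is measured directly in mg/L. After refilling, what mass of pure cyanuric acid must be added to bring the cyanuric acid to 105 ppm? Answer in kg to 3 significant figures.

Volume: 180,000 US gal × 3.785 L/gal = 681,300 L.
After draining 50% and refilling: 147 × 0.50 + 29 × 0.50 = 88 ppm.
Deficit to target: 105 − 88 = 17 mg/L.
Mass: 17 mg/L × 681,300 L = 11,580 g cyanuric acid.

11.6 kg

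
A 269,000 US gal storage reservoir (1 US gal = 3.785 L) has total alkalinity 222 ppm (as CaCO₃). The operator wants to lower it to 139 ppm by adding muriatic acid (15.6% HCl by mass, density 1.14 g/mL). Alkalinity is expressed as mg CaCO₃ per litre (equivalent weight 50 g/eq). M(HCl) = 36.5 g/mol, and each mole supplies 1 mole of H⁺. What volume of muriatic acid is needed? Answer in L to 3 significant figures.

Volume: 269,000 US gal × 3.785 L/gal = 1,018,165 L.
Alkalinity to neutralize: (222 − 139) = 83 mg/L as CaCO₃ × 1,018,165 L = 84,510 g as CaCO₃.
Equivalents of H⁺ required: 84,510 ÷ 50 g/eq = 1690 eq = 1690 mol HCl.
Mass of HCl: 1690 × 36.5 = 61,690 g.
Mass of 15.6% solution: 61,690 / 0.156 = 395,500 g.
Volume: 395,500 g ÷ 1.14 g/mL = 346,900 mL.

347 L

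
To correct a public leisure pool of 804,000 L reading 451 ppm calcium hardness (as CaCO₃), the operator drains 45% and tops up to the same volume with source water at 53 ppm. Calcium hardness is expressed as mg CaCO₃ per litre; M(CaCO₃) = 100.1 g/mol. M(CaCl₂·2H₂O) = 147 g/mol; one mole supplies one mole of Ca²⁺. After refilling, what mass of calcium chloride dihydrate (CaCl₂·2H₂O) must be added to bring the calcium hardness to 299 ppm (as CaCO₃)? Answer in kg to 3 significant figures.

32.0 kg

After draining 45% and refilling: 451 × 0.55 + 53 × 0.45 = 271.9 ppm.
Deficit to target: 299 − 271.9 = 27.1 mg/L.
As CaCO₃: 27.1 mg/L × 804,000 L = 21,790 g; ÷ 100.1 = 217.7 mol Ca²⁺.
Mass: 217.7 × 147 = 32,000 g.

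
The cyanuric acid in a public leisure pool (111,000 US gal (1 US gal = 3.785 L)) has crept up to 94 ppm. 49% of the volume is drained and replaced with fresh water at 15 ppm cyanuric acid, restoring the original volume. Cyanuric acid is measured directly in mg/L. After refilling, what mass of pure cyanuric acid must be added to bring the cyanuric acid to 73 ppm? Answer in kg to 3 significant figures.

7.44 kg

Volume: 111,000 US gal × 3.785 L/gal = 420,135 L.
After draining 49% and refilling: 94 × 0.51 + 15 × 0.49 = 55.29 ppm.
Deficit to target: 73 − 55.29 = 17.71 mg/L.
Mass: 17.71 mg/L × 420,135 L = 7441 g cyanuric acid.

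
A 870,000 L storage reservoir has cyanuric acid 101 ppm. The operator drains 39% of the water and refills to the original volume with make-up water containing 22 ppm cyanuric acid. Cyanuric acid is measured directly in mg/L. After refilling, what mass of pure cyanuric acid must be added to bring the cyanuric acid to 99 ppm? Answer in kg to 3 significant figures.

After draining 39% and refilling: 101 × 0.61 + 22 × 0.39 = 70.19 ppm.
Deficit to target: 99 − 70.19 = 28.81 mg/L.
Mass: 28.81 mg/L × 870,000 L = 25,060 g cyanuric acid.

25.1 kg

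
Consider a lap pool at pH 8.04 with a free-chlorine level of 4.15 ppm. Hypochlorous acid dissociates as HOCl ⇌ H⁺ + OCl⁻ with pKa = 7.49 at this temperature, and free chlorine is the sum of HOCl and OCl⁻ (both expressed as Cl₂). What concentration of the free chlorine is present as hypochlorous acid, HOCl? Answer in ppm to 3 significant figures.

0.912 ppm

[OCl⁻]/[HOCl] = 10^(pH − pKa) = 10^(8.04 − 7.49) = 10^0.55 = 3.548.
Fraction as HOCl = 1 / (1 + 3.548) = 0.2199.
HOCl = 0.2199 × 4.15 ppm = 0.9125 ppm.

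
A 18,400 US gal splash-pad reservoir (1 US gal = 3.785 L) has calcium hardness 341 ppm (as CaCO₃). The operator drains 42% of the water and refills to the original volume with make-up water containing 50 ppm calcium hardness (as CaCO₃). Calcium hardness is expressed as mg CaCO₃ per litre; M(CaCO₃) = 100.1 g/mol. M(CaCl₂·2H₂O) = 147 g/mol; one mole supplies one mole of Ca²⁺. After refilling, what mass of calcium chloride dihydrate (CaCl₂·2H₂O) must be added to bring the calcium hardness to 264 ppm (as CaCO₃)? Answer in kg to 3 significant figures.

4.62 kg

Volume: 18,400 US gal × 3.785 L/gal = 69,644 L.
After draining 42% and refilling: 341 × 0.58 + 50 × 0.42 = 218.78 ppm.
Deficit to target: 264 − 218.78 = 45.22 mg/L.
As CaCO₃: 45.22 mg/L × 69,644 L = 3149 g; ÷ 100.1 = 31.46 mol Ca²⁺.
Mass: 31.46 × 147 = 4625 g.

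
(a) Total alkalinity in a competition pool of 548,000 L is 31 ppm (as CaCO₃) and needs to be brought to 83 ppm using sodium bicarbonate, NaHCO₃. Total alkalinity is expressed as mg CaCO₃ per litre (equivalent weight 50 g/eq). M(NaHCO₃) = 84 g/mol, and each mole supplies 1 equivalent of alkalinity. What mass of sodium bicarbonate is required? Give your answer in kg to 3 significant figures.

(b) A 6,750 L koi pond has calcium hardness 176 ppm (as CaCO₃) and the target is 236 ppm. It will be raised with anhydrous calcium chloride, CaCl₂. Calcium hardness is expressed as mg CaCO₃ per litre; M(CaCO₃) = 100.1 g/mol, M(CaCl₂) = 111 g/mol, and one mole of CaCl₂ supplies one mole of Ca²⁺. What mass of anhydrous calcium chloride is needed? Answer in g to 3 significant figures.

(a) 47.9 kg; (b) 449 g

(a) Alkalinity to add: (83 − 31) = 52 mg/L as CaCO₃ × 548,000 L = 28,500 g as CaCO₃.
(a) Equivalents: 28,500 g ÷ 50 g/eq = 569.9 eq.
(a) NaHCO₃ supplies 1 eq per mole → 569.9 mol.
(a) Mass: 569.9 mol × 84 g/mol = 47,870 g.

(b) Hardness to add: (236 − 176) = 60 mg/L as CaCO₃ × 6,750 L = 405 g as CaCO₃.
(b) Moles of Ca²⁺ (1 mol Ca²⁺ ≡ 1 mol CaCO₃): 405 / 100.1 g/mol = 4.046 mol.
(b) Mass of CaCl₂: 4.046 × 111 = 449.1 g.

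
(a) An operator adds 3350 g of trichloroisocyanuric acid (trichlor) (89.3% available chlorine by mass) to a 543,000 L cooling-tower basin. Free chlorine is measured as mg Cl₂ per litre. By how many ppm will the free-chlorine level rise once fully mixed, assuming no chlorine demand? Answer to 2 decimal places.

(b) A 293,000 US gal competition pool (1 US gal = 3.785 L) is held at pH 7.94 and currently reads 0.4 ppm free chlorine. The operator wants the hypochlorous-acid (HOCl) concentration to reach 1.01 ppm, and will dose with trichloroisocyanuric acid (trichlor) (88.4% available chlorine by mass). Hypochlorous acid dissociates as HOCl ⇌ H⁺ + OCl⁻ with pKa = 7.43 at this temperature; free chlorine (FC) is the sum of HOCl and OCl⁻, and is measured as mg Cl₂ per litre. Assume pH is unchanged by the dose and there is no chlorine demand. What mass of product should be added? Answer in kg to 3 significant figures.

(a) Available chlorine delivered: 3350 g × 0.893 = 2992 g as Cl₂.
(a) Concentration rise: 2992 g / 543,000 L = 5.509 mg/L = 5.51 ppm.

(b) Volume: 293,000 US gal × 3.785 L/gal = 1,109,005 L.
(b) [OCl⁻]/[HOCl] = 10^(pH − pKa) = 10^(7.94 − 7.43) = 3.236; fraction as HOCl = 1/(1 + 3.236) = 0.2361.
(b) Free chlorine required for 1.01 ppm HOCl: 1.01 / 0.2361 = 4.278 ppm.
(b) FC to add: 4.278 − 0.4 = 3.878 mg/L as Cl₂.
(b) Cl₂ equivalent: 3.878 mg/L × 1,109,005 L = 4301 g.
(b) Product at 88.4% available Cl: 4301 / 0.884 = 4865 g.

(a) 5.51 ppm; (b) 4.87 kg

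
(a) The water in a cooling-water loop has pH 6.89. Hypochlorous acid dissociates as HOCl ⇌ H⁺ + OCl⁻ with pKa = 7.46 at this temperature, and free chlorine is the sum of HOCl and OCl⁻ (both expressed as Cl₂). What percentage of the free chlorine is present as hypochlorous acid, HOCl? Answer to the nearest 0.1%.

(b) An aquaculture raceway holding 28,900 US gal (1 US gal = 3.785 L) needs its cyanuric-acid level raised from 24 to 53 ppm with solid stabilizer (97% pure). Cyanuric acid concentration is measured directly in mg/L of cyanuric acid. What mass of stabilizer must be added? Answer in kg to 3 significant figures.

(a) [OCl⁻]/[HOCl] = 10^(pH − pKa) = 10^(6.89 − 7.46) = 10^-0.57 = 0.2692.
(a) Fraction as HOCl = 1 / (1 + 0.2692) = 0.7879.

(b) Volume: 28,900 US gal × 3.785 L/gal = 109,386 L.
(b) CYA to add: (53 − 24) = 29 mg/L × 109,386 L = 3172 g cyanuric acid.
(b) At 97% purity: 3172 / 0.97 = 3270 g product.

(a) 78.8%; (b) 3.27 kg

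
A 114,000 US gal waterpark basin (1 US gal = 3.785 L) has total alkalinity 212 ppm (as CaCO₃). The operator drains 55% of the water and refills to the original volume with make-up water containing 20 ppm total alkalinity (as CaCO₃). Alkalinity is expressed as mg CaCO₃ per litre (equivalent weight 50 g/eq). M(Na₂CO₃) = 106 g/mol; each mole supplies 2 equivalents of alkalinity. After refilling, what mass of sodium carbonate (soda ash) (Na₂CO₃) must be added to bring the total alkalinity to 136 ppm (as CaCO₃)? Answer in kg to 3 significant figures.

13.5 kg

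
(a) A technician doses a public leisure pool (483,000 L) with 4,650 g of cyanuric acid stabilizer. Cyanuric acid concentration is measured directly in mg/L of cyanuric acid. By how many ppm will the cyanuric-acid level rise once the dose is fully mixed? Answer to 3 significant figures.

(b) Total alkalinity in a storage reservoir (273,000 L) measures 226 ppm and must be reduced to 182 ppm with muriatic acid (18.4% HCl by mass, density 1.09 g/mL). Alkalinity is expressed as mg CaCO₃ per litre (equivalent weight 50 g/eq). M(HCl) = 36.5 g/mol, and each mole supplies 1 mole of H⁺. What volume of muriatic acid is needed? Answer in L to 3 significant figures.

(a) Rise: 4,650 g / 483,000 L × 1000 = 9.627 mg/L.

(b) Alkalinity to neutralize: (226 − 182) = 44 mg/L as CaCO₃ × 273,000 L = 12,010 g as CaCO₃.
(b) Equivalents of H⁺ required: 12,010 ÷ 50 g/eq = 240.2 eq = 240.2 mol HCl.
(b) Mass of HCl: 240.2 × 36.5 = 8769 g.
(b) Mass of 18.4% solution: 8769 / 0.184 = 47,660 g.
(b) Volume: 47,660 g ÷ 1.09 g/mL = 43,720 mL.

(a) 9.63 ppm; (b) 43.7 L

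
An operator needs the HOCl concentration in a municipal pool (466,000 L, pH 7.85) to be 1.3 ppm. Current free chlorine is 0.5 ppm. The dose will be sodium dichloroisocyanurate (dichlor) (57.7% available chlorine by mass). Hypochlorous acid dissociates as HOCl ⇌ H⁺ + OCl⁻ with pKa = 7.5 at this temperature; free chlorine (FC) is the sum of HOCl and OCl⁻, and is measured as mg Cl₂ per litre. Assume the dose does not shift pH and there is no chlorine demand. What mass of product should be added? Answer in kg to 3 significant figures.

[OCl⁻]/[HOCl] = 10^(pH − pKa) = 10^(7.85 − 7.5) = 2.239; fraction as HOCl = 1/(1 + 2.239) = 0.3088.
Free chlorine required for 1.3 ppm HOCl: 1.3 / 0.3088 = 4.21 ppm.
FC to add: 4.21 − 0.5 = 3.71 mg/L as Cl₂.
Cl₂ equivalent: 3.71 mg/L × 466,000 L = 1729 g.
Product at 57.7% available Cl: 1729 / 0.577 = 2997 g.

3.00 kg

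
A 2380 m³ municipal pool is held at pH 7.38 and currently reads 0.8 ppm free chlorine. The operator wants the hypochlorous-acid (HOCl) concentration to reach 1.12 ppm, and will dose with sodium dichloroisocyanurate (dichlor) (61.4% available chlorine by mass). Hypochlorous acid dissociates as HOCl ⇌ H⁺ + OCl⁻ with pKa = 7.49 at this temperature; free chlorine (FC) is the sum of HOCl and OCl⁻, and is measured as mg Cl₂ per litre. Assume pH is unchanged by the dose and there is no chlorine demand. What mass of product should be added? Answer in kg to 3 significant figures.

4.61 kg

Volume: 2380 m³ = 2,380,000 L.
[OCl⁻]/[HOCl] = 10^(pH − pKa) = 10^(7.38 − 7.49) = 0.7762; fraction as HOCl = 1/(1 + 0.7762) = 0.563.
Free chlorine required for 1.12 ppm HOCl: 1.12 / 0.563 = 1.989 ppm.
FC to add: 1.989 − 0.8 = 1.189 mg/L as Cl₂.
Cl₂ equivalent: 1.189 mg/L × 2,380,000 L = 2831 g.
Product at 61.4% available Cl: 2831 / 0.614 = 4610 g.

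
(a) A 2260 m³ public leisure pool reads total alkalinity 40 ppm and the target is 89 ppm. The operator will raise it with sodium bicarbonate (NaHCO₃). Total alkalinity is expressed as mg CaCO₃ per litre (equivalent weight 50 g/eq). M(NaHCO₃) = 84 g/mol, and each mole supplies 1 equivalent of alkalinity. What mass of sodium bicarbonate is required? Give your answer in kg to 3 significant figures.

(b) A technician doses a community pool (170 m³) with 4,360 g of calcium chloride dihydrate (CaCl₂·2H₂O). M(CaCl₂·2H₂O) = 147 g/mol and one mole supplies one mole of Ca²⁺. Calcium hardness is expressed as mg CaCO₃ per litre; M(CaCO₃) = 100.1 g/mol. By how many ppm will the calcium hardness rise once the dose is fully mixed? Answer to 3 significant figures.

(a) Volume: 2260 m³ = 2,260,000 L.
(a) Alkalinity to add: (89 − 40) = 49 mg/L as CaCO₃ × 2,260,000 L = 110,700 g as CaCO₃.
(a) Equivalents: 110,700 g ÷ 50 g/eq = 2215 eq.
(a) NaHCO₃ supplies 1 eq per mole → 2215 mol.
(a) Mass: 2215 mol × 84 g/mol = 186,000 g.

(b) Volume: 170 m³ = 170,000 L.
(b) Moles of Ca²⁺: 4,360 g ÷ 147 g/mol = 29.66 mol.
(b) As CaCO₃: 29.66 mol × 100.1 g/mol = 2969 g.
(b) Rise: 2969 g / 170,000 L × 1000 = 17.46 mg/L.

(a) 186 kg; (b) 17.5 ppm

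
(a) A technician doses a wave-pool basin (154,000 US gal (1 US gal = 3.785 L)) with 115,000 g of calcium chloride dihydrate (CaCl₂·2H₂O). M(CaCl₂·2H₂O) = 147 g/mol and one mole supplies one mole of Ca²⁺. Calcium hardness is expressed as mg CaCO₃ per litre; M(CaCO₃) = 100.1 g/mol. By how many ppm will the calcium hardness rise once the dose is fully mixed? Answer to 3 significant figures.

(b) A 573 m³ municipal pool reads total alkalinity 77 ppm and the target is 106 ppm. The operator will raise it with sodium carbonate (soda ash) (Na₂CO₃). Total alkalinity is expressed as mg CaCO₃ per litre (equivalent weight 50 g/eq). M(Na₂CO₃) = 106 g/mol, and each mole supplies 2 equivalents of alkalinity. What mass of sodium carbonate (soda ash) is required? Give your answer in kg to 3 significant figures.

(a) 134 ppm; (b) 17.6 kg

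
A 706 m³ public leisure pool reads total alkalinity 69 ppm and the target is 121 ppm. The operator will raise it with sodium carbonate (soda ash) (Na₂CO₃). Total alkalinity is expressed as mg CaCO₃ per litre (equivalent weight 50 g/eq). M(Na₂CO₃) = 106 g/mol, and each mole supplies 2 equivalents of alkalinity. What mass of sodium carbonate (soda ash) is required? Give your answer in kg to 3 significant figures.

38.9 kg

Volume: 706 m³ = 706,000 L.
Alkalinity to add: (121 − 69) = 52 mg/L as CaCO₃ × 706,000 L = 36,710 g as CaCO₃.
Equivalents: 36,710 g ÷ 50 g/eq = 734.2 eq.
Each mole of Na₂CO₃ supplies 2 eq, so 734.2 / 2 = 367.1 mol.
Mass: 367.1 mol × 106 g/mol = 38,910 g.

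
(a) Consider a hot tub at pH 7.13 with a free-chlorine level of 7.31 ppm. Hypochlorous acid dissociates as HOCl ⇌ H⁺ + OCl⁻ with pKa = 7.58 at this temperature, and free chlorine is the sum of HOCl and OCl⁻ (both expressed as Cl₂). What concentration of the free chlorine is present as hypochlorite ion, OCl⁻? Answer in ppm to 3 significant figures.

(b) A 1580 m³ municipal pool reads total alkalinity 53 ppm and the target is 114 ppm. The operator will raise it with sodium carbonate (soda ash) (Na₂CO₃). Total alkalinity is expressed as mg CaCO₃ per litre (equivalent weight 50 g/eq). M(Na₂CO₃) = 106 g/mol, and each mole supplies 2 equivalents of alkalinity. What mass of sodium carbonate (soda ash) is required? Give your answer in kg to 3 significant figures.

(a) 1.91 ppm; (b) 102 kg

(a) [OCl⁻]/[HOCl] = 10^(pH − pKa) = 10^(7.13 − 7.58) = 10^-0.45 = 0.3548.
(a) Fraction as HOCl = 1 / (1 + 0.3548) = 0.7381.
(a) OCl⁻ = (1 − 0.7381) × 7.31 ppm = 1.914 ppm.

(b) Volume: 1580 m³ = 1,580,000 L.
(b) Alkalinity to add: (114 − 53) = 61 mg/L as CaCO₃ × 1,580,000 L = 96,380 g as CaCO₃.
(b) Equivalents: 96,380 g ÷ 50 g/eq = 1928 eq.
(b) Each mole of Na₂CO₃ supplies 2 eq, so 1928 / 2 = 963.8 mol.
(b) Mass: 963.8 mol × 106 g/mol = 102,200 g.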